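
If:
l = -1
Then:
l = -1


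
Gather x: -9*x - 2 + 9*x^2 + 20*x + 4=9*x^2 + 11*x + 2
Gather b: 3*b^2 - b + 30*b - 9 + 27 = 3*b^2 + 29*b + 18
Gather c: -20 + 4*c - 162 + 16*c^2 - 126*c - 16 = 16*c^2 - 122*c - 198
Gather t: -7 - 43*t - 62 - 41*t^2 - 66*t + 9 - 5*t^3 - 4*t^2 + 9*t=-5*t^3 - 45*t^2 - 100*t - 60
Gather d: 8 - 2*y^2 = 8 - 2*y^2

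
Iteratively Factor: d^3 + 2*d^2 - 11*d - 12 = (d + 1)*(d^2 + d - 12) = (d + 1)*(d + 4)*(d - 3)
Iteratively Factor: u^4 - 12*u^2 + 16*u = (u - 2)*(u^3 + 2*u^2 - 8*u) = (u - 2)^2*(u^2 + 4*u) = (u - 2)^2*(u + 4)*(u)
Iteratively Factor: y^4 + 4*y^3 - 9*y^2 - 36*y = (y)*(y^3 + 4*y^2 - 9*y - 36) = y*(y - 3)*(y^2 + 7*y + 12) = y*(y - 3)*(y + 3)*(y + 4)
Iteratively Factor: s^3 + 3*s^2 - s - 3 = (s - 1)*(s^2 + 4*s + 3) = (s - 1)*(s + 1)*(s + 3)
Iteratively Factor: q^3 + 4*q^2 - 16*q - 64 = (q + 4)*(q^2 - 16) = (q - 4)*(q + 4)*(q + 4)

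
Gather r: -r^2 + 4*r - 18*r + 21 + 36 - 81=-r^2 - 14*r - 24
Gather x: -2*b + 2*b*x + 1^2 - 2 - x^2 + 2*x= -2*b - x^2 + x*(2*b + 2) - 1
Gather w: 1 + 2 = 3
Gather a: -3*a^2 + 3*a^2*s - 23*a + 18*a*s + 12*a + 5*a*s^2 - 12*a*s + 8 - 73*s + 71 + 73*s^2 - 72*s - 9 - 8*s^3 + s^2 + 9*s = a^2*(3*s - 3) + a*(5*s^2 + 6*s - 11) - 8*s^3 + 74*s^2 - 136*s + 70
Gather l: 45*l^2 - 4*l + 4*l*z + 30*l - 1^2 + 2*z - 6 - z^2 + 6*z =45*l^2 + l*(4*z + 26) - z^2 + 8*z - 7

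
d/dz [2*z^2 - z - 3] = 4*z - 1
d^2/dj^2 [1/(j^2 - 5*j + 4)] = 2*(-j^2 + 5*j + (2*j - 5)^2 - 4)/(j^2 - 5*j + 4)^3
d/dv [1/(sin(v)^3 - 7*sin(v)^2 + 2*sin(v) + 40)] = (-3*sin(v)^2 + 14*sin(v) - 2)*cos(v)/(sin(v)^3 - 7*sin(v)^2 + 2*sin(v) + 40)^2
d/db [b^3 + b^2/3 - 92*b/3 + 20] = 3*b^2 + 2*b/3 - 92/3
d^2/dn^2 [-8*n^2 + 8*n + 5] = -16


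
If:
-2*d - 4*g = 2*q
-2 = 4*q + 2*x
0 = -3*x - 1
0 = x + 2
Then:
No Solution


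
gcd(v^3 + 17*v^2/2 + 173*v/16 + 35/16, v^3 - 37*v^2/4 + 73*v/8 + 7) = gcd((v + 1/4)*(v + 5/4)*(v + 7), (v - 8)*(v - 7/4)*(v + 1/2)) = 1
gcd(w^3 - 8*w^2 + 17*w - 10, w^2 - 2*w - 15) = w - 5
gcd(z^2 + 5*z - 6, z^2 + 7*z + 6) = z + 6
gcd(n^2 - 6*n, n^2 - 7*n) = n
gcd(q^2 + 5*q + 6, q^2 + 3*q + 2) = q + 2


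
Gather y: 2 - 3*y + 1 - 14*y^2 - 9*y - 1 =-14*y^2 - 12*y + 2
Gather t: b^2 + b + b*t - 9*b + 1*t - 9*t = b^2 - 8*b + t*(b - 8)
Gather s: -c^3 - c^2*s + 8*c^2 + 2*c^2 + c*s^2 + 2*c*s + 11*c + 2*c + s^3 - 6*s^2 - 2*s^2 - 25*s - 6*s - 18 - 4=-c^3 + 10*c^2 + 13*c + s^3 + s^2*(c - 8) + s*(-c^2 + 2*c - 31) - 22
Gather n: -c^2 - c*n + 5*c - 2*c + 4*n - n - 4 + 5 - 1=-c^2 + 3*c + n*(3 - c)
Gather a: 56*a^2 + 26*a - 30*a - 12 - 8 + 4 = 56*a^2 - 4*a - 16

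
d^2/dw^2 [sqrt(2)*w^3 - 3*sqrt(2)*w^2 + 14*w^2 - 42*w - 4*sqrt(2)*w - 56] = 6*sqrt(2)*w - 6*sqrt(2) + 28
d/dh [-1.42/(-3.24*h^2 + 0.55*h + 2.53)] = (0.781 - 9.2016*h)/(-3.24*h^2 + 0.55*h + 2.53)^2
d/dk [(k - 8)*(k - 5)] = 2*k - 13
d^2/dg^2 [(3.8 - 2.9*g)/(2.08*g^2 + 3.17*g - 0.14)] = (-(2.9*g - 3.8)*(4.16*g + 3.17)*(8.32*g + 6.34) + (36.192*g + 2.578)*(2.08*g^2 + 3.17*g - 0.14))/(2.08*g^2 + 3.17*g - 0.14)^3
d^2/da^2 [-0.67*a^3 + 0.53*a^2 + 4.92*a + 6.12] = 1.06 - 4.02*a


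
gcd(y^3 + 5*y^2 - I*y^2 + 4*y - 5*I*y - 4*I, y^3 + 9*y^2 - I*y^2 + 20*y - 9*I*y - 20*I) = y^2 + y*(4 - I) - 4*I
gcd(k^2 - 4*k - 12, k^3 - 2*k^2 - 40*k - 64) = k + 2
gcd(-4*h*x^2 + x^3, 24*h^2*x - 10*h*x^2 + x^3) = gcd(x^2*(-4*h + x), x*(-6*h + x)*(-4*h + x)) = -4*h*x + x^2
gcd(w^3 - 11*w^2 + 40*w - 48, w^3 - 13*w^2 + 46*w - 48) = w - 3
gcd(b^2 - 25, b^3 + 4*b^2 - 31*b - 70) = b - 5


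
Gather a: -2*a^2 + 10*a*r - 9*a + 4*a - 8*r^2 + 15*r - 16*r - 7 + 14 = -2*a^2 + a*(10*r - 5) - 8*r^2 - r + 7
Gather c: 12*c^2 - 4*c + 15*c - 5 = 12*c^2 + 11*c - 5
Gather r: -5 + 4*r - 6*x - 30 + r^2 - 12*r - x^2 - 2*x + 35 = r^2 - 8*r - x^2 - 8*x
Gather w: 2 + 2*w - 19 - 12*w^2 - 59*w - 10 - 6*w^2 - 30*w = -18*w^2 - 87*w - 27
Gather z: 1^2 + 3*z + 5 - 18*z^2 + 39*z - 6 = -18*z^2 + 42*z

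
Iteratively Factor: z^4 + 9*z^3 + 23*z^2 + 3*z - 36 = (z - 1)*(z^3 + 10*z^2 + 33*z + 36) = (z - 1)*(z + 3)*(z^2 + 7*z + 12) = (z - 1)*(z + 3)*(z + 4)*(z + 3)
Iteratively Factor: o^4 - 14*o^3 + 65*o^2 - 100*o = (o - 4)*(o^3 - 10*o^2 + 25*o) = (o - 5)*(o - 4)*(o^2 - 5*o) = o*(o - 5)*(o - 4)*(o - 5)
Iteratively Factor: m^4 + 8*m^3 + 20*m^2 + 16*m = (m)*(m^3 + 8*m^2 + 20*m + 16) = m*(m + 4)*(m^2 + 4*m + 4) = m*(m + 2)*(m + 4)*(m + 2)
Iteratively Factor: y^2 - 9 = (y + 3)*(y - 3)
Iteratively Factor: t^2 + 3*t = (t + 3)*(t)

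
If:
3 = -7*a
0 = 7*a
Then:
No Solution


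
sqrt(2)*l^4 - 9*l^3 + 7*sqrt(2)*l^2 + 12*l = l*(l - 3*sqrt(2))*(l - 2*sqrt(2))*(sqrt(2)*l + 1)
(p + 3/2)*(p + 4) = p^2 + 11*p/2 + 6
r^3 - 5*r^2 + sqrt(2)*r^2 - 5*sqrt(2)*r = r*(r - 5)*(r + sqrt(2))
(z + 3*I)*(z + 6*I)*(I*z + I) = I*z^3 - 9*z^2 + I*z^2 - 9*z - 18*I*z - 18*I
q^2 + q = q*(q + 1)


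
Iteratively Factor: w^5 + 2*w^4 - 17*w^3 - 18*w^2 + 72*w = (w + 4)*(w^4 - 2*w^3 - 9*w^2 + 18*w) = (w - 3)*(w + 4)*(w^3 + w^2 - 6*w) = (w - 3)*(w + 3)*(w + 4)*(w^2 - 2*w) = (w - 3)*(w - 2)*(w + 3)*(w + 4)*(w)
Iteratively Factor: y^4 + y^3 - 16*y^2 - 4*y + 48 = (y + 2)*(y^3 - y^2 - 14*y + 24) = (y - 3)*(y + 2)*(y^2 + 2*y - 8) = (y - 3)*(y - 2)*(y + 2)*(y + 4)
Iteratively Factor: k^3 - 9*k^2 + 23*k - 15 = (k - 5)*(k^2 - 4*k + 3) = (k - 5)*(k - 1)*(k - 3)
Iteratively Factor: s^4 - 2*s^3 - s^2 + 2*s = (s + 1)*(s^3 - 3*s^2 + 2*s) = s*(s + 1)*(s^2 - 3*s + 2) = s*(s - 2)*(s + 1)*(s - 1)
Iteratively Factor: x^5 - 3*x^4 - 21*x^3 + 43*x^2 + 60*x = (x - 5)*(x^4 + 2*x^3 - 11*x^2 - 12*x) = (x - 5)*(x + 1)*(x^3 + x^2 - 12*x) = (x - 5)*(x + 1)*(x + 4)*(x^2 - 3*x) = x*(x - 5)*(x + 1)*(x + 4)*(x - 3)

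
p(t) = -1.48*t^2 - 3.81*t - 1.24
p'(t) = -2.96*t - 3.81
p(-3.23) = -4.37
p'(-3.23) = 5.75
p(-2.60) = -1.34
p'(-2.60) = 3.89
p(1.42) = -9.63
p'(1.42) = -8.01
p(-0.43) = 0.12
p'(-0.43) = -2.54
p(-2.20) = -0.02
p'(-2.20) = 2.70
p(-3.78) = -7.99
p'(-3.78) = 7.38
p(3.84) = -37.69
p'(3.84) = -15.18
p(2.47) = -19.68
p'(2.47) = -11.12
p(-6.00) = -31.66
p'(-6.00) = 13.95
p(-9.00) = -86.83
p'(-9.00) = 22.83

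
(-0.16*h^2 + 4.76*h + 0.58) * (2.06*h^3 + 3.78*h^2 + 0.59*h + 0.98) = -0.3296*h^5 + 9.2008*h^4 + 19.0932*h^3 + 4.844*h^2 + 5.007*h + 0.5684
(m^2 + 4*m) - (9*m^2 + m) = -8*m^2 + 3*m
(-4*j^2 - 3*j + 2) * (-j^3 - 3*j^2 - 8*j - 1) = 4*j^5 + 15*j^4 + 39*j^3 + 22*j^2 - 13*j - 2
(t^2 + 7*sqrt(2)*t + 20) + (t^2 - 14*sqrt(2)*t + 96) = 2*t^2 - 7*sqrt(2)*t + 116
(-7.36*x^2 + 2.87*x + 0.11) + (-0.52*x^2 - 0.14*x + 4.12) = -7.88*x^2 + 2.73*x + 4.23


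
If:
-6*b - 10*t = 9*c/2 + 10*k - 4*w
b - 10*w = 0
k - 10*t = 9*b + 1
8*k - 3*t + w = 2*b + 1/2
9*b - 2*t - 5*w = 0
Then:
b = -50/2649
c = 370/2649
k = 74/2649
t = -425/5298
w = -5/2649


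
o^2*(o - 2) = o^3 - 2*o^2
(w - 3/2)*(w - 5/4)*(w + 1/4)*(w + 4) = w^4 + 3*w^3/2 - 141*w^2/16 + 167*w/32 + 15/8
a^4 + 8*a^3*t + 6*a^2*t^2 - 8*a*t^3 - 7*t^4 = (a - t)*(a + t)^2*(a + 7*t)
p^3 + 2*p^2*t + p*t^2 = p*(p + t)^2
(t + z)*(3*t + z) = 3*t^2 + 4*t*z + z^2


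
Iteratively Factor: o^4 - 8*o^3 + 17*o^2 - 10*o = (o - 2)*(o^3 - 6*o^2 + 5*o) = (o - 2)*(o - 1)*(o^2 - 5*o) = (o - 5)*(o - 2)*(o - 1)*(o)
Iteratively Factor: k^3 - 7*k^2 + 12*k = (k - 3)*(k^2 - 4*k) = (k - 4)*(k - 3)*(k)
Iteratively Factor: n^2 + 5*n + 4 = (n + 4)*(n + 1)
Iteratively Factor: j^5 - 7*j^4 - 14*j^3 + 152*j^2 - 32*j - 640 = (j + 2)*(j^4 - 9*j^3 + 4*j^2 + 144*j - 320) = (j - 4)*(j + 2)*(j^3 - 5*j^2 - 16*j + 80) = (j - 4)*(j + 2)*(j + 4)*(j^2 - 9*j + 20) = (j - 5)*(j - 4)*(j + 2)*(j + 4)*(j - 4)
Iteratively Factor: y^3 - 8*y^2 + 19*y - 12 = (y - 4)*(y^2 - 4*y + 3) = (y - 4)*(y - 1)*(y - 3)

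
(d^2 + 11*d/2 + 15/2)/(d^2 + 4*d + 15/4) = 2*(d + 3)/(2*d + 3)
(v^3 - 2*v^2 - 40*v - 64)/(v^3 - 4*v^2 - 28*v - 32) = (v + 4)/(v + 2)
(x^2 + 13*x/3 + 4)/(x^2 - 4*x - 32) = (x^2 + 13*x/3 + 4)/(x^2 - 4*x - 32)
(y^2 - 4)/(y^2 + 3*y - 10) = (y + 2)/(y + 5)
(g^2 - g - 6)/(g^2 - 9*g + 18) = (g + 2)/(g - 6)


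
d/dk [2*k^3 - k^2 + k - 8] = 6*k^2 - 2*k + 1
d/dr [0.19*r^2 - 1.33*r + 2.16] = 0.38*r - 1.33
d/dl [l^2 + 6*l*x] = 2*l + 6*x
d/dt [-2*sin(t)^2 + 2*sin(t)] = -2*sin(2*t) + 2*cos(t)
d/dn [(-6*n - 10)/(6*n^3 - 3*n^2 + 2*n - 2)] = 2*(36*n^3 + 81*n^2 - 30*n + 16)/(36*n^6 - 36*n^5 + 33*n^4 - 36*n^3 + 16*n^2 - 8*n + 4)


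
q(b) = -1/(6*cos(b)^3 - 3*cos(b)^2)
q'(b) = -(18*sin(b)*cos(b)^2 - 6*sin(b)*cos(b))/(6*cos(b)^3 - 3*cos(b)^2)^2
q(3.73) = 0.18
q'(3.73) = 0.32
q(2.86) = 0.12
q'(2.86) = -0.10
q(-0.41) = -0.48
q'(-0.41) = 0.87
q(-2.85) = 0.12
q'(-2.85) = 0.10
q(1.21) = 9.10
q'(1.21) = -9.69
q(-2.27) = 0.35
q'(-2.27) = 1.07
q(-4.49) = 4.75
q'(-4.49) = -48.49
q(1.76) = 6.85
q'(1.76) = -81.29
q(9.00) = 0.14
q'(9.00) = -0.17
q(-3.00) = 0.11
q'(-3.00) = 0.04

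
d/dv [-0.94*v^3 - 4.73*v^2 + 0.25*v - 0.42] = -2.82*v^2 - 9.46*v + 0.25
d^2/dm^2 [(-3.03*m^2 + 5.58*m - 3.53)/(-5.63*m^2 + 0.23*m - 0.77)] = (1.13686837721616e-13*m^4 - 345.89031*m^3 + 592.528224*m^2 + 117.713166*m - 28.615794)/(178.453547*m^6 - 21.870861*m^5 + 74.11332*m^4 - 5.994605*m^3 + 10.13628*m^2 - 0.409101*m + 0.456533)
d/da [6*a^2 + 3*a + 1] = 12*a + 3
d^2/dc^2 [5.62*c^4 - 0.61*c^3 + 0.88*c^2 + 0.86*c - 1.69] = 67.44*c^2 - 3.66*c + 1.76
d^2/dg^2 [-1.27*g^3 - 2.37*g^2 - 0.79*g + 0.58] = -7.62*g - 4.74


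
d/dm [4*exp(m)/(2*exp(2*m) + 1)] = (4 - 8*exp(2*m))*exp(m)/(4*exp(4*m) + 4*exp(2*m) + 1)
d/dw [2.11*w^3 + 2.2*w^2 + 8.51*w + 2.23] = 6.33*w^2 + 4.4*w + 8.51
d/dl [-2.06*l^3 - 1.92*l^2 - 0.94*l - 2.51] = -6.18*l^2 - 3.84*l - 0.94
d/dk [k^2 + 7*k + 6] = 2*k + 7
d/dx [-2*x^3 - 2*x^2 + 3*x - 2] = -6*x^2 - 4*x + 3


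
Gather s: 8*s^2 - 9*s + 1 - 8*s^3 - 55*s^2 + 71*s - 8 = -8*s^3 - 47*s^2 + 62*s - 7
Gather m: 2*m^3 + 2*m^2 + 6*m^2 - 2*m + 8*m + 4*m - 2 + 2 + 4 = 2*m^3 + 8*m^2 + 10*m + 4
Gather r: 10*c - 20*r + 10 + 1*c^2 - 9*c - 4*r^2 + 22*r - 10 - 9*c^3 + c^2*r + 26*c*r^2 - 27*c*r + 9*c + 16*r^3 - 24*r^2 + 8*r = -9*c^3 + c^2 + 10*c + 16*r^3 + r^2*(26*c - 28) + r*(c^2 - 27*c + 10)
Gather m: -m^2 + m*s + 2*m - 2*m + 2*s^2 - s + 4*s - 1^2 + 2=-m^2 + m*s + 2*s^2 + 3*s + 1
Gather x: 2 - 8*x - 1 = 1 - 8*x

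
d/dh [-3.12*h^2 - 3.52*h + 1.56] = -6.24*h - 3.52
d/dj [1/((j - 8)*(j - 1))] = (9 - 2*j)/(j^4 - 18*j^3 + 97*j^2 - 144*j + 64)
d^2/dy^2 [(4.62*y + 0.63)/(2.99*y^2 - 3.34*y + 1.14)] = ((27.0942 - 82.8828*y)*(2.99*y^2 - 3.34*y + 1.14) + (4.62*y + 0.63)*(5.98*y - 3.34)*(11.96*y - 6.68))/(2.99*y^2 - 3.34*y + 1.14)^3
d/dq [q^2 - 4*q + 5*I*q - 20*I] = 2*q - 4 + 5*I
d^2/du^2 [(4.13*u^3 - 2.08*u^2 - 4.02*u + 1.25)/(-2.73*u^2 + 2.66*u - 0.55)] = (5.6843418860808e-14*u^5 + 44.0883379999999*u^3 - 38.38233*u^2 + 10.75137*u - 0.914330000000003)/(20.346417*u^6 - 59.474142*u^5 + 70.246449*u^4 - 42.785036*u^3 + 14.152215*u^2 - 2.41395*u + 0.166375)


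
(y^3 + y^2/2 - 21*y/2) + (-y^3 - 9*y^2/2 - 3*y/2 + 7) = -4*y^2 - 12*y + 7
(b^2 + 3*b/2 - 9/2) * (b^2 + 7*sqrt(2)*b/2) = b^4 + 3*b^3/2 + 7*sqrt(2)*b^3/2 - 9*b^2/2 + 21*sqrt(2)*b^2/4 - 63*sqrt(2)*b/4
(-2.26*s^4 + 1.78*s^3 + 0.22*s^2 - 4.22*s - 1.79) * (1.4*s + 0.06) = -3.164*s^5 + 2.3564*s^4 + 0.4148*s^3 - 5.8948*s^2 - 2.7592*s - 0.1074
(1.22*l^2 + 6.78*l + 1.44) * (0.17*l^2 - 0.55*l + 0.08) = 0.2074*l^4 + 0.4816*l^3 - 3.3866*l^2 - 0.2496*l + 0.1152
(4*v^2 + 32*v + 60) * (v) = 4*v^3 + 32*v^2 + 60*v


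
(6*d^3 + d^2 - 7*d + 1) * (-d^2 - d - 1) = -6*d^5 - 7*d^4 + 5*d^2 + 6*d - 1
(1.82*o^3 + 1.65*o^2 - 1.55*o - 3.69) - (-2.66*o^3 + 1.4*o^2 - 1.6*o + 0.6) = 4.48*o^3 + 0.25*o^2 + 0.05*o - 4.29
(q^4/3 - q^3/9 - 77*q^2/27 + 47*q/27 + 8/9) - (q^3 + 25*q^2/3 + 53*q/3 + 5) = q^4/3 - 10*q^3/9 - 302*q^2/27 - 430*q/27 - 37/9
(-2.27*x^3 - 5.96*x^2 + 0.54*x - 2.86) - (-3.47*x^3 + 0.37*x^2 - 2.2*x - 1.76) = 1.2*x^3 - 6.33*x^2 + 2.74*x - 1.1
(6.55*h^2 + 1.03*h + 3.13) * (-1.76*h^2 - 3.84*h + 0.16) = -11.528*h^4 - 26.9648*h^3 - 8.416*h^2 - 11.8544*h + 0.5008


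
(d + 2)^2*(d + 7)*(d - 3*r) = d^4 - 3*d^3*r + 11*d^3 - 33*d^2*r + 32*d^2 - 96*d*r + 28*d - 84*r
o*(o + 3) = o^2 + 3*o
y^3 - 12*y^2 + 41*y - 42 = (y - 7)*(y - 3)*(y - 2)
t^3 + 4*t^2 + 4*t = t*(t + 2)^2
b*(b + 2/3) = b^2 + 2*b/3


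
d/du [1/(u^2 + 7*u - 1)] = (-2*u - 7)/(u^2 + 7*u - 1)^2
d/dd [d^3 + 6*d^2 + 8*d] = 3*d^2 + 12*d + 8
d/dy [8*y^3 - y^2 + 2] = 2*y*(12*y - 1)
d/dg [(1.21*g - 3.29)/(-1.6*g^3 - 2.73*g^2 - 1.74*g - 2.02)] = (3.872*g^3 - 12.4887*g^2 - 17.9634*g - 8.1688)/(2.56*g^6 + 8.736*g^5 + 13.0209*g^4 + 15.9644*g^3 + 14.0568*g^2 + 7.0296*g + 4.0804)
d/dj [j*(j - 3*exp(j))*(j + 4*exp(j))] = j^2*exp(j) + 3*j^2 - 24*j*exp(2*j) + 2*j*exp(j) - 12*exp(2*j)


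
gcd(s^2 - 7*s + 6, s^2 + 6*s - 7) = s - 1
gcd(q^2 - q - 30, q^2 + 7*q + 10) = q + 5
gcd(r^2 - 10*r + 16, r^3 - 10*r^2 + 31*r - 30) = r - 2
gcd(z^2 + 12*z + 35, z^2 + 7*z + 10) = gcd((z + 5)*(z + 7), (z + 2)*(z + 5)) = z + 5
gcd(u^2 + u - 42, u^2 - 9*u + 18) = u - 6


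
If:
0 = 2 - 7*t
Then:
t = 2/7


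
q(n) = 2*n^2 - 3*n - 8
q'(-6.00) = -27.00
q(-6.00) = 82.00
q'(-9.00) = -39.00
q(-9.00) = 181.00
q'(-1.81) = -10.24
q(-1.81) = 3.98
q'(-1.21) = -7.84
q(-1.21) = -1.44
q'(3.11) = 9.44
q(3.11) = 2.01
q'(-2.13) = -11.52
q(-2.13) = 7.46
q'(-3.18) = -15.72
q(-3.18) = 21.76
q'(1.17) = 1.68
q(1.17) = -8.77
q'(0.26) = -1.96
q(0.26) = -8.64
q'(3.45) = 10.80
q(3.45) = 5.46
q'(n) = 4*n - 3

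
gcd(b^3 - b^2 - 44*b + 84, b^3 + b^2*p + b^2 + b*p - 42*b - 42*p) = b^2 + b - 42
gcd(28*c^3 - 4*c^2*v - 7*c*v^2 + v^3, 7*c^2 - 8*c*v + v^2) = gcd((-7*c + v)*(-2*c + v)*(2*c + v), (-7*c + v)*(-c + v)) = -7*c + v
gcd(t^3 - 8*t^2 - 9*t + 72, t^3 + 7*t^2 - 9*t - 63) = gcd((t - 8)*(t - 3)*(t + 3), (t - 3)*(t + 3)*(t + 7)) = t^2 - 9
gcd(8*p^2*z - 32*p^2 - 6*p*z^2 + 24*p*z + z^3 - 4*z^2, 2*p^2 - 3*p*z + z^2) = -2*p + z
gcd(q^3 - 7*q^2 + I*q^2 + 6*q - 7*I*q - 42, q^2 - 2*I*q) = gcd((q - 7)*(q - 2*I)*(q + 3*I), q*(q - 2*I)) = q - 2*I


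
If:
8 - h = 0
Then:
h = 8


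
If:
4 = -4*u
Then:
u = -1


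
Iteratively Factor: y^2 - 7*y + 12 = (y - 3)*(y - 4)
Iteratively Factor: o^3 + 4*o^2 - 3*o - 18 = (o + 3)*(o^2 + o - 6) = (o + 3)^2*(o - 2)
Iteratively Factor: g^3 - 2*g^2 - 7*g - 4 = (g - 4)*(g^2 + 2*g + 1) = (g - 4)*(g + 1)*(g + 1)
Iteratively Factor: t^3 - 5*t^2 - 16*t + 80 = (t - 5)*(t^2 - 16) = (t - 5)*(t + 4)*(t - 4)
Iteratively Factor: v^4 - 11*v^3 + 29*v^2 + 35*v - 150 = (v - 5)*(v^3 - 6*v^2 - v + 30) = (v - 5)*(v - 3)*(v^2 - 3*v - 10) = (v - 5)*(v - 3)*(v + 2)*(v - 5)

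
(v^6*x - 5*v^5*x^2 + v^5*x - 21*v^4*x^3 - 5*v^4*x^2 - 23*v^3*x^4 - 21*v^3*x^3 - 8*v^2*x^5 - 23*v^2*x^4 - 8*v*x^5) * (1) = v^6*x - 5*v^5*x^2 + v^5*x - 21*v^4*x^3 - 5*v^4*x^2 - 23*v^3*x^4 - 21*v^3*x^3 - 8*v^2*x^5 - 23*v^2*x^4 - 8*v*x^5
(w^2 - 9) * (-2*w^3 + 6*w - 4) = -2*w^5 + 24*w^3 - 4*w^2 - 54*w + 36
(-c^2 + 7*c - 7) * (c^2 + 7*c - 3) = -c^4 + 45*c^2 - 70*c + 21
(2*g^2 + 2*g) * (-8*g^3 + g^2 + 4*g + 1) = -16*g^5 - 14*g^4 + 10*g^3 + 10*g^2 + 2*g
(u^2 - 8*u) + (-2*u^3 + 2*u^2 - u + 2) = -2*u^3 + 3*u^2 - 9*u + 2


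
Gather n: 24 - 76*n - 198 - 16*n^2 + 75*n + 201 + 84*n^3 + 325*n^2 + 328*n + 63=84*n^3 + 309*n^2 + 327*n + 90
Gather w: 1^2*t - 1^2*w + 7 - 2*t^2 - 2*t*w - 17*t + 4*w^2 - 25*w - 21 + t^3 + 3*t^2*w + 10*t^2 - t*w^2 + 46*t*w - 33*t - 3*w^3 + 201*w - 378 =t^3 + 8*t^2 - 49*t - 3*w^3 + w^2*(4 - t) + w*(3*t^2 + 44*t + 175) - 392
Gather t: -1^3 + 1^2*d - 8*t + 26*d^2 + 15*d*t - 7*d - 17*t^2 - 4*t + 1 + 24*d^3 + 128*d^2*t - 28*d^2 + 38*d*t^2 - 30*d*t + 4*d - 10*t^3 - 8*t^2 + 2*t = 24*d^3 - 2*d^2 - 2*d - 10*t^3 + t^2*(38*d - 25) + t*(128*d^2 - 15*d - 10)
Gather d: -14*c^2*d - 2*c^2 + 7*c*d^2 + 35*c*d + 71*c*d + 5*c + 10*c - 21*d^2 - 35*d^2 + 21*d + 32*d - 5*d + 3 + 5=-2*c^2 + 15*c + d^2*(7*c - 56) + d*(-14*c^2 + 106*c + 48) + 8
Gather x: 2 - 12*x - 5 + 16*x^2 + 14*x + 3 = 16*x^2 + 2*x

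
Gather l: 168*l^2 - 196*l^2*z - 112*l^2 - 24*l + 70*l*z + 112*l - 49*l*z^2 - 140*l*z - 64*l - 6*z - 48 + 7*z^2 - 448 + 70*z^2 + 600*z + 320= l^2*(56 - 196*z) + l*(-49*z^2 - 70*z + 24) + 77*z^2 + 594*z - 176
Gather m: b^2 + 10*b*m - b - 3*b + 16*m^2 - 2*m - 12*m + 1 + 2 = b^2 - 4*b + 16*m^2 + m*(10*b - 14) + 3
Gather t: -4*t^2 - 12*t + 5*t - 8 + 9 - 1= -4*t^2 - 7*t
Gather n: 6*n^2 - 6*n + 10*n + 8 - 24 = 6*n^2 + 4*n - 16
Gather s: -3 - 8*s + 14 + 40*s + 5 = 32*s + 16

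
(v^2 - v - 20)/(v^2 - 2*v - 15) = (v + 4)/(v + 3)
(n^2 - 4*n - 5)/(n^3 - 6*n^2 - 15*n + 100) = (n + 1)/(n^2 - n - 20)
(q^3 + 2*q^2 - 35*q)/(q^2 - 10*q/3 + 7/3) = 3*q*(q^2 + 2*q - 35)/(3*q^2 - 10*q + 7)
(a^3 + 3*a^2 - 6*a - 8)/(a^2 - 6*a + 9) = (a^3 + 3*a^2 - 6*a - 8)/(a^2 - 6*a + 9)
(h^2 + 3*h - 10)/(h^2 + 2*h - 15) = (h - 2)/(h - 3)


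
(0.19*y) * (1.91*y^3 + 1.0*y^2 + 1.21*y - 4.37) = 0.3629*y^4 + 0.19*y^3 + 0.2299*y^2 - 0.8303*y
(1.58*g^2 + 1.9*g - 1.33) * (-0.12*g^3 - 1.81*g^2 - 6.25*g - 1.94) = -0.1896*g^5 - 3.0878*g^4 - 13.1544*g^3 - 12.5329*g^2 + 4.6265*g + 2.5802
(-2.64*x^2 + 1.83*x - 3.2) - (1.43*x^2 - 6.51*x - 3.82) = -4.07*x^2 + 8.34*x + 0.62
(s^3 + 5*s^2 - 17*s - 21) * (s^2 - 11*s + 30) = s^5 - 6*s^4 - 42*s^3 + 316*s^2 - 279*s - 630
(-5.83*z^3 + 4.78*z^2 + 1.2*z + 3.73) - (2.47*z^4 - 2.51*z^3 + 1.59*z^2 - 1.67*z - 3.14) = -2.47*z^4 - 3.32*z^3 + 3.19*z^2 + 2.87*z + 6.87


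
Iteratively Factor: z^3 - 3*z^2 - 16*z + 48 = (z - 3)*(z^2 - 16) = (z - 4)*(z - 3)*(z + 4)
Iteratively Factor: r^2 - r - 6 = (r + 2)*(r - 3)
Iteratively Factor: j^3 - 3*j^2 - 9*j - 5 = (j + 1)*(j^2 - 4*j - 5) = (j - 5)*(j + 1)*(j + 1)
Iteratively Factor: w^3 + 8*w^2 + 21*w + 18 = (w + 3)*(w^2 + 5*w + 6) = (w + 3)^2*(w + 2)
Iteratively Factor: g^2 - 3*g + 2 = (g - 2)*(g - 1)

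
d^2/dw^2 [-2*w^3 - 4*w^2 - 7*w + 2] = -12*w - 8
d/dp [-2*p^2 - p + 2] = -4*p - 1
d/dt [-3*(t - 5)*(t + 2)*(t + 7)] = -9*t^2 - 24*t + 93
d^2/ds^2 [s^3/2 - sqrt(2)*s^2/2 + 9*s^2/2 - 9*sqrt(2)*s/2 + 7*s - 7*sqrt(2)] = 3*s - sqrt(2) + 9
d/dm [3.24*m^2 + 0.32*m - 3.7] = 6.48*m + 0.32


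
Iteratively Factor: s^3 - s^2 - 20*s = (s - 5)*(s^2 + 4*s) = (s - 5)*(s + 4)*(s)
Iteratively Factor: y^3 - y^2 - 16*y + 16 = (y - 4)*(y^2 + 3*y - 4) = (y - 4)*(y + 4)*(y - 1)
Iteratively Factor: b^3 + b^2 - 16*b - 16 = (b + 4)*(b^2 - 3*b - 4) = (b + 1)*(b + 4)*(b - 4)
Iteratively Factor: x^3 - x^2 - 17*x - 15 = (x + 1)*(x^2 - 2*x - 15) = (x + 1)*(x + 3)*(x - 5)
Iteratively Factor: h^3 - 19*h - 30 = (h + 3)*(h^2 - 3*h - 10) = (h - 5)*(h + 3)*(h + 2)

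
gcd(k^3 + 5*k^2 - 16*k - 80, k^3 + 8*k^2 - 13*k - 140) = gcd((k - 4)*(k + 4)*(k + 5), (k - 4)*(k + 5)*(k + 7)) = k^2 + k - 20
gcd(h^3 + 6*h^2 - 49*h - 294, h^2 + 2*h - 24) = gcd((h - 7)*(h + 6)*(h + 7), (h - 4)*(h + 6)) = h + 6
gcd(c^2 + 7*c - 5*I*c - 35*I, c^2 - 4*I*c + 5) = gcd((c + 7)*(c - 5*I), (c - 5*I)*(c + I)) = c - 5*I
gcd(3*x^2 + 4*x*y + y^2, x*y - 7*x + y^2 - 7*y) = x + y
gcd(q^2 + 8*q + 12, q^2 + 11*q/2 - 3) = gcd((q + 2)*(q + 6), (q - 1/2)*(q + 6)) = q + 6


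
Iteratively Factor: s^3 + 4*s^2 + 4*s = (s + 2)*(s^2 + 2*s) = s*(s + 2)*(s + 2)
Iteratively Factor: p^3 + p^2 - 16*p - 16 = (p + 4)*(p^2 - 3*p - 4) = (p + 1)*(p + 4)*(p - 4)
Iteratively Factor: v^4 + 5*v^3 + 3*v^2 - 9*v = (v + 3)*(v^3 + 2*v^2 - 3*v) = (v - 1)*(v + 3)*(v^2 + 3*v) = v*(v - 1)*(v + 3)*(v + 3)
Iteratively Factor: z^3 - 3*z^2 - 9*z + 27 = (z + 3)*(z^2 - 6*z + 9) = (z - 3)*(z + 3)*(z - 3)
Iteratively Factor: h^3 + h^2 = (h + 1)*(h^2) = h*(h + 1)*(h)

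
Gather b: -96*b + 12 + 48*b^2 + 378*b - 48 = 48*b^2 + 282*b - 36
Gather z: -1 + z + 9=z + 8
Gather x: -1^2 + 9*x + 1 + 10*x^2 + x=10*x^2 + 10*x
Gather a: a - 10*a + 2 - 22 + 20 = -9*a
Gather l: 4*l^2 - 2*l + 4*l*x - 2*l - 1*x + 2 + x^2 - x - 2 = 4*l^2 + l*(4*x - 4) + x^2 - 2*x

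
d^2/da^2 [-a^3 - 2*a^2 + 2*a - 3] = -6*a - 4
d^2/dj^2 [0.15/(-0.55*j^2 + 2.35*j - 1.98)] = (0.09075*j^2 - 0.38775*j - 0.15*(1.1*j - 2.35)*(2.2*j - 4.7) + 0.3267)/(0.55*j^2 - 2.35*j + 1.98)^3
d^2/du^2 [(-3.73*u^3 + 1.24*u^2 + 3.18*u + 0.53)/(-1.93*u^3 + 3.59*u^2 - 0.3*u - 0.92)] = (42.4503500000001*u^6 - 84.0291120000001*u^5 + 33.3411360000001*u^4 + 33.9332439999999*u^3 + 6.53556600000002*u^2 - 35.003724*u - 3.94008)/(7.189057*u^9 - 40.117173*u^8 + 77.974509*u^7 - 48.459215*u^6 - 26.126034*u^5 + 37.797936*u^4 - 1.017384*u^3 - 8.867328*u^2 + 0.76176*u + 0.778688)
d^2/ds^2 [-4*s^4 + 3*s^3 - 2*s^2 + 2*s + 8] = -48*s^2 + 18*s - 4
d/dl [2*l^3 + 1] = 6*l^2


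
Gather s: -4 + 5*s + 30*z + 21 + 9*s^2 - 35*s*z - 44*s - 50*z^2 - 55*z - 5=9*s^2 + s*(-35*z - 39) - 50*z^2 - 25*z + 12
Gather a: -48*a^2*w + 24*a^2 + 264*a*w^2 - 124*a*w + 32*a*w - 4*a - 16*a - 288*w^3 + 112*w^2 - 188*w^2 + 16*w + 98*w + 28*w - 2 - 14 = a^2*(24 - 48*w) + a*(264*w^2 - 92*w - 20) - 288*w^3 - 76*w^2 + 142*w - 16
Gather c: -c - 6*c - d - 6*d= -7*c - 7*d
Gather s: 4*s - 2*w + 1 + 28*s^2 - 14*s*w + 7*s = 28*s^2 + s*(11 - 14*w) - 2*w + 1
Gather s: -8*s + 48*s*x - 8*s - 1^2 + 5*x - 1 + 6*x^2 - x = s*(48*x - 16) + 6*x^2 + 4*x - 2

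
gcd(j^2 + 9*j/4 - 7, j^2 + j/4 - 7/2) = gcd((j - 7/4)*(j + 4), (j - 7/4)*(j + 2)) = j - 7/4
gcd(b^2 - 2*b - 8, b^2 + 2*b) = b + 2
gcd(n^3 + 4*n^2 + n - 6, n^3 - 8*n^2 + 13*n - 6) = n - 1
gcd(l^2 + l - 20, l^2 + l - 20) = l^2 + l - 20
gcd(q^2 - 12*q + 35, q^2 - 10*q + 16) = 1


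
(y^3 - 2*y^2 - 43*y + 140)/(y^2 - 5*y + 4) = (y^2 + 2*y - 35)/(y - 1)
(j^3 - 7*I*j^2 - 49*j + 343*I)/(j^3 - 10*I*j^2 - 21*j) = (j^2 - 49)/(j*(j - 3*I))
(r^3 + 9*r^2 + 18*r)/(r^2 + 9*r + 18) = r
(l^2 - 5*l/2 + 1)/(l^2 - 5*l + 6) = (l - 1/2)/(l - 3)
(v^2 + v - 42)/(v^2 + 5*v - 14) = (v - 6)/(v - 2)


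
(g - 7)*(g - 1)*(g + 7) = g^3 - g^2 - 49*g + 49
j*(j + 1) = j^2 + j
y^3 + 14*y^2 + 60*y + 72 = (y + 2)*(y + 6)^2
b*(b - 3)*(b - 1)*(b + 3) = b^4 - b^3 - 9*b^2 + 9*b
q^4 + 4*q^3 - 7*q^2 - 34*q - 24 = (q - 3)*(q + 1)*(q + 2)*(q + 4)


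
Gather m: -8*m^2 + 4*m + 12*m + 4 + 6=-8*m^2 + 16*m + 10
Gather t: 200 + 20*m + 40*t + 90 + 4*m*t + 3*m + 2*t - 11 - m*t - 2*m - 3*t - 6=21*m + t*(3*m + 39) + 273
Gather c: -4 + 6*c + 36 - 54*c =32 - 48*c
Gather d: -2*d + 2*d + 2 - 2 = 0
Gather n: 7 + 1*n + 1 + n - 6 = 2*n + 2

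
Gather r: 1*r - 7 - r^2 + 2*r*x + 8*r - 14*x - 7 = -r^2 + r*(2*x + 9) - 14*x - 14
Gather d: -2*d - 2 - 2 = -2*d - 4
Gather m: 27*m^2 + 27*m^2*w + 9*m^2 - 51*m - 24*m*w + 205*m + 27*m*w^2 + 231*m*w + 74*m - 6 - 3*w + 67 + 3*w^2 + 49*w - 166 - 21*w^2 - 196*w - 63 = m^2*(27*w + 36) + m*(27*w^2 + 207*w + 228) - 18*w^2 - 150*w - 168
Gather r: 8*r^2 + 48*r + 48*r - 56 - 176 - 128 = 8*r^2 + 96*r - 360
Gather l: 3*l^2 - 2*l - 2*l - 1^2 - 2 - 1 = 3*l^2 - 4*l - 4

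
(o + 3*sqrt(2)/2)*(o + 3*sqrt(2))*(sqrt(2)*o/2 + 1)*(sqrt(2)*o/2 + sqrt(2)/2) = o^4/2 + o^3/2 + 11*sqrt(2)*o^3/4 + 11*sqrt(2)*o^2/4 + 9*o^2 + 9*sqrt(2)*o/2 + 9*o + 9*sqrt(2)/2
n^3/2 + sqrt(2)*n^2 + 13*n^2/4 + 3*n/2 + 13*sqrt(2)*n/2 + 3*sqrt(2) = (n/2 + sqrt(2))*(n + 1/2)*(n + 6)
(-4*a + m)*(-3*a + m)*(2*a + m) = 24*a^3 - 2*a^2*m - 5*a*m^2 + m^3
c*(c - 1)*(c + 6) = c^3 + 5*c^2 - 6*c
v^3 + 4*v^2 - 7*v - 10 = (v - 2)*(v + 1)*(v + 5)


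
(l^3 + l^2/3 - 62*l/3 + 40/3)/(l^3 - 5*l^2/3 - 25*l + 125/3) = (3*l^2 - 14*l + 8)/(3*l^2 - 20*l + 25)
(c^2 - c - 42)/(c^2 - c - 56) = (-c^2 + c + 42)/(-c^2 + c + 56)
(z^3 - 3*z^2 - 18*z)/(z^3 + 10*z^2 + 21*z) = (z - 6)/(z + 7)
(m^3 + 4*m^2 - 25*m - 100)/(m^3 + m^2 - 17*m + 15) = (m^2 - m - 20)/(m^2 - 4*m + 3)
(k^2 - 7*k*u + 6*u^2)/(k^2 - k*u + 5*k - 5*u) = (k - 6*u)/(k + 5)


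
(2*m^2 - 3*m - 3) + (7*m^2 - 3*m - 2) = 9*m^2 - 6*m - 5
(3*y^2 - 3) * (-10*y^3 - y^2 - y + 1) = -30*y^5 - 3*y^4 + 27*y^3 + 6*y^2 + 3*y - 3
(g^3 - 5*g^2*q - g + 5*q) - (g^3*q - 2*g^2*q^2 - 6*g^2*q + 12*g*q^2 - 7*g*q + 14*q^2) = -g^3*q + g^3 + 2*g^2*q^2 + g^2*q - 12*g*q^2 + 7*g*q - g - 14*q^2 + 5*q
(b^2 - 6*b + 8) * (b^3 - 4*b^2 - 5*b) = b^5 - 10*b^4 + 27*b^3 - 2*b^2 - 40*b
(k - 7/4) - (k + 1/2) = -9/4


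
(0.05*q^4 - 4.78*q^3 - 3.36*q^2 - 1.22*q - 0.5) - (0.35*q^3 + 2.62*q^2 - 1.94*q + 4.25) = 0.05*q^4 - 5.13*q^3 - 5.98*q^2 + 0.72*q - 4.75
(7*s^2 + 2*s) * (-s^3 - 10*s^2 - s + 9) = -7*s^5 - 72*s^4 - 27*s^3 + 61*s^2 + 18*s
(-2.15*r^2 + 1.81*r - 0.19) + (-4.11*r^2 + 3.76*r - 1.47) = -6.26*r^2 + 5.57*r - 1.66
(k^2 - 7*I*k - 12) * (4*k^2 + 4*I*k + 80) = 4*k^4 - 24*I*k^3 + 60*k^2 - 608*I*k - 960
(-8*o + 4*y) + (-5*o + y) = -13*o + 5*y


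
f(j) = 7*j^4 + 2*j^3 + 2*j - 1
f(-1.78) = 54.43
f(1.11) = 14.58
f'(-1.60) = -97.33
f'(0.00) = 2.00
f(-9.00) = 44450.00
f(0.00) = -1.00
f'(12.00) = 49250.00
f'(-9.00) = -19924.00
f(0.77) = 3.91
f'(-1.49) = -77.30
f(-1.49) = 23.91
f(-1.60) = 33.48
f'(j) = 28*j^3 + 6*j^2 + 2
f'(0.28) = 3.09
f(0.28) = -0.35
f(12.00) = 148631.00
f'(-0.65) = -3.15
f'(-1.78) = -136.90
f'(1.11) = 47.69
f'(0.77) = 18.34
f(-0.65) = -1.60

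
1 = 1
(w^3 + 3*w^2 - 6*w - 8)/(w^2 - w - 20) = (w^2 - w - 2)/(w - 5)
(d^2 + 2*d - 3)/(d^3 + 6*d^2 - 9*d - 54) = (d - 1)/(d^2 + 3*d - 18)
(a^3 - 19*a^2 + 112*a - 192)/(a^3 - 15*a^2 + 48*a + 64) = (a - 3)/(a + 1)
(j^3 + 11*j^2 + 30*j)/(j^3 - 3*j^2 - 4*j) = (j^2 + 11*j + 30)/(j^2 - 3*j - 4)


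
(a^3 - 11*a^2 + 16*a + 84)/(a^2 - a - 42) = (a^2 - 4*a - 12)/(a + 6)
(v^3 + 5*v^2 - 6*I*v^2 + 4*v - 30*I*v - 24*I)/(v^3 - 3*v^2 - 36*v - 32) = (v - 6*I)/(v - 8)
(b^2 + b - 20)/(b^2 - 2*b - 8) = (b + 5)/(b + 2)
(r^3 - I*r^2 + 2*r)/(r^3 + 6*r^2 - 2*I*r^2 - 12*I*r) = (r + I)/(r + 6)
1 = 1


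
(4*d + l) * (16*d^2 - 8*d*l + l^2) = 64*d^3 - 16*d^2*l - 4*d*l^2 + l^3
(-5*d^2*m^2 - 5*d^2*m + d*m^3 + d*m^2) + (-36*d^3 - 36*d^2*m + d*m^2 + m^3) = -36*d^3 - 5*d^2*m^2 - 41*d^2*m + d*m^3 + 2*d*m^2 + m^3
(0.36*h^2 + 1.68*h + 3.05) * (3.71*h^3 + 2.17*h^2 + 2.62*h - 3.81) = 1.3356*h^5 + 7.014*h^4 + 15.9043*h^3 + 9.6485*h^2 + 1.5902*h - 11.6205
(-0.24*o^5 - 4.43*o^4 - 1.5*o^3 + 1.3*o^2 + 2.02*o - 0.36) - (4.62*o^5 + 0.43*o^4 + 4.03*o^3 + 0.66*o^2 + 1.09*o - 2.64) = -4.86*o^5 - 4.86*o^4 - 5.53*o^3 + 0.64*o^2 + 0.93*o + 2.28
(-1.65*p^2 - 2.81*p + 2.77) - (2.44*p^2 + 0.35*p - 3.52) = -4.09*p^2 - 3.16*p + 6.29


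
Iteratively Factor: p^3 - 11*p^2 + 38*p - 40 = (p - 5)*(p^2 - 6*p + 8) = (p - 5)*(p - 2)*(p - 4)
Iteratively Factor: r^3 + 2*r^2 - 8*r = (r - 2)*(r^2 + 4*r) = (r - 2)*(r + 4)*(r)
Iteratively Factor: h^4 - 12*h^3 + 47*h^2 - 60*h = (h - 4)*(h^3 - 8*h^2 + 15*h) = (h - 5)*(h - 4)*(h^2 - 3*h) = (h - 5)*(h - 4)*(h - 3)*(h)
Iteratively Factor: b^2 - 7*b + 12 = (b - 4)*(b - 3)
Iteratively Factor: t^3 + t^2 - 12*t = (t + 4)*(t^2 - 3*t) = t*(t + 4)*(t - 3)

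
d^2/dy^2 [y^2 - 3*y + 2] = 2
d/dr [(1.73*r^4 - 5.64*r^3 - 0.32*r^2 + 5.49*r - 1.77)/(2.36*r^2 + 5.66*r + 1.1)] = (8.1656*r^5 + 16.065*r^4 - 56.2328*r^3 - 33.3796*r^2 + 7.6504*r + 16.0572)/(5.5696*r^4 + 26.7152*r^3 + 37.2276*r^2 + 12.452*r + 1.21)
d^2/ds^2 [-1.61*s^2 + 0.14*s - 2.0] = -3.22000000000000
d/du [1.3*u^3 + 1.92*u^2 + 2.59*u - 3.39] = 3.9*u^2 + 3.84*u + 2.59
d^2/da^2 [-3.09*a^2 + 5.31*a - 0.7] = -6.18000000000000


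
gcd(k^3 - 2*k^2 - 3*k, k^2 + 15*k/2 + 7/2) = 1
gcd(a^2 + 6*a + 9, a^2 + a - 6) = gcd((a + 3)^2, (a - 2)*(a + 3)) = a + 3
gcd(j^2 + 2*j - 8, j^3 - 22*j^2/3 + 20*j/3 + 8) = j - 2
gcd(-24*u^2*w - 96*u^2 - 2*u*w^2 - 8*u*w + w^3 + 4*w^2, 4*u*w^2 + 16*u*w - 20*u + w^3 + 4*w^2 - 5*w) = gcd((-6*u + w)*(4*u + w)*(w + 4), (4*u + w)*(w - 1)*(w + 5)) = 4*u + w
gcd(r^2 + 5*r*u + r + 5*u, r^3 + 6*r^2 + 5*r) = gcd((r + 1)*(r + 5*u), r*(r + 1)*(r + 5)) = r + 1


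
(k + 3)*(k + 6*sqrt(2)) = k^2 + 3*k + 6*sqrt(2)*k + 18*sqrt(2)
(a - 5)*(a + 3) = a^2 - 2*a - 15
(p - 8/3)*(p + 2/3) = p^2 - 2*p - 16/9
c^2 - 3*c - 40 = (c - 8)*(c + 5)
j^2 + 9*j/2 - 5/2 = (j - 1/2)*(j + 5)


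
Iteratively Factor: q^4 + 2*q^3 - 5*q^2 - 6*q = (q)*(q^3 + 2*q^2 - 5*q - 6) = q*(q + 1)*(q^2 + q - 6) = q*(q - 2)*(q + 1)*(q + 3)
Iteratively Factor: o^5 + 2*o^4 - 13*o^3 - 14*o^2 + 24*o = (o)*(o^4 + 2*o^3 - 13*o^2 - 14*o + 24) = o*(o - 1)*(o^3 + 3*o^2 - 10*o - 24) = o*(o - 1)*(o + 4)*(o^2 - o - 6) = o*(o - 3)*(o - 1)*(o + 4)*(o + 2)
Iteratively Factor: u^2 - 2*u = (u - 2)*(u)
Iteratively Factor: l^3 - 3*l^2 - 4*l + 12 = (l - 3)*(l^2 - 4) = (l - 3)*(l - 2)*(l + 2)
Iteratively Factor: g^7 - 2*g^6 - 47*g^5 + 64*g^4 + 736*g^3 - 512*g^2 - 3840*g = (g - 5)*(g^6 + 3*g^5 - 32*g^4 - 96*g^3 + 256*g^2 + 768*g) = (g - 5)*(g - 4)*(g^5 + 7*g^4 - 4*g^3 - 112*g^2 - 192*g) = (g - 5)*(g - 4)^2*(g^4 + 11*g^3 + 40*g^2 + 48*g) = (g - 5)*(g - 4)^2*(g + 3)*(g^3 + 8*g^2 + 16*g) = (g - 5)*(g - 4)^2*(g + 3)*(g + 4)*(g^2 + 4*g) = (g - 5)*(g - 4)^2*(g + 3)*(g + 4)^2*(g)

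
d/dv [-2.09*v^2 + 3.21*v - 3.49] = 3.21 - 4.18*v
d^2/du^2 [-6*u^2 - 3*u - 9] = -12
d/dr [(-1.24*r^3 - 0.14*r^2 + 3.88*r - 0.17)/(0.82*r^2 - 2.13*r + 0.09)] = (-1.0168*r^4 + 5.2824*r^3 - 3.2182*r^2 + 0.2536*r - 0.0129000000000001)/(0.6724*r^4 - 3.4932*r^3 + 4.6845*r^2 - 0.3834*r + 0.0081)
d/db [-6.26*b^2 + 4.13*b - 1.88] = 4.13 - 12.52*b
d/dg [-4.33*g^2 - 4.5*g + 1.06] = -8.66*g - 4.5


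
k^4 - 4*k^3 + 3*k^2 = k^2*(k - 3)*(k - 1)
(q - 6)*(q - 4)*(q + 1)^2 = q^4 - 8*q^3 + 5*q^2 + 38*q + 24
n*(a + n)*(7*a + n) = 7*a^2*n + 8*a*n^2 + n^3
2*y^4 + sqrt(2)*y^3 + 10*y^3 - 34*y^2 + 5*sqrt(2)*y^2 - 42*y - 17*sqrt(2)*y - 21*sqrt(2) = (y - 3)*(y + 7)*(sqrt(2)*y + 1)*(sqrt(2)*y + sqrt(2))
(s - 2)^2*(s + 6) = s^3 + 2*s^2 - 20*s + 24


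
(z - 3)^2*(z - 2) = z^3 - 8*z^2 + 21*z - 18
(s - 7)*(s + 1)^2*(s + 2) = s^4 - 3*s^3 - 23*s^2 - 33*s - 14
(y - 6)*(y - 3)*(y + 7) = y^3 - 2*y^2 - 45*y + 126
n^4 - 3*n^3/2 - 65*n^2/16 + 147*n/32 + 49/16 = (n - 2)*(n - 7/4)*(n + 1/2)*(n + 7/4)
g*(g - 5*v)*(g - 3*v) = g^3 - 8*g^2*v + 15*g*v^2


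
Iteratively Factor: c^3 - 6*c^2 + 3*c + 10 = (c - 2)*(c^2 - 4*c - 5) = (c - 5)*(c - 2)*(c + 1)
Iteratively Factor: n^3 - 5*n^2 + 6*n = (n - 2)*(n^2 - 3*n) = n*(n - 2)*(n - 3)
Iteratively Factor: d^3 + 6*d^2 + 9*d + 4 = (d + 1)*(d^2 + 5*d + 4) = (d + 1)^2*(d + 4)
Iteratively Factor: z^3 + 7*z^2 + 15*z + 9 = (z + 3)*(z^2 + 4*z + 3) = (z + 1)*(z + 3)*(z + 3)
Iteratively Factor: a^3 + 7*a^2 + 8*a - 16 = (a + 4)*(a^2 + 3*a - 4) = (a + 4)^2*(a - 1)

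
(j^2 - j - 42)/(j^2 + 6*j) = (j - 7)/j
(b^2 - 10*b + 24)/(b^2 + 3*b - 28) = (b - 6)/(b + 7)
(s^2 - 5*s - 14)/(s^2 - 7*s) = (s + 2)/s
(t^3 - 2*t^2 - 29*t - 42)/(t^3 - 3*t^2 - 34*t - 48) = (t - 7)/(t - 8)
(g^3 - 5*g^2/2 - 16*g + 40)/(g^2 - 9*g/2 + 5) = (g^2 - 16)/(g - 2)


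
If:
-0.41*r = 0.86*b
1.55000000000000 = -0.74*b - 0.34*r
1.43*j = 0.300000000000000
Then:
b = -57.77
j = 0.21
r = 121.18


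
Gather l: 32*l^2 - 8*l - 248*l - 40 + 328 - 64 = 32*l^2 - 256*l + 224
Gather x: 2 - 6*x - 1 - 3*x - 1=-9*x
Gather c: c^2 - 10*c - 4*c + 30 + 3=c^2 - 14*c + 33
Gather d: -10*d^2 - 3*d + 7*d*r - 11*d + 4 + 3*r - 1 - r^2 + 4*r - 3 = -10*d^2 + d*(7*r - 14) - r^2 + 7*r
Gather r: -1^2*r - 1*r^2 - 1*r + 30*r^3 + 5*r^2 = 30*r^3 + 4*r^2 - 2*r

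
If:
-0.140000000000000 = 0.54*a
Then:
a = -0.26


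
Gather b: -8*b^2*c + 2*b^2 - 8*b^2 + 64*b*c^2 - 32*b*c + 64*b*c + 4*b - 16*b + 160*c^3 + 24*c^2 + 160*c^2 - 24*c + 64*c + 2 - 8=b^2*(-8*c - 6) + b*(64*c^2 + 32*c - 12) + 160*c^3 + 184*c^2 + 40*c - 6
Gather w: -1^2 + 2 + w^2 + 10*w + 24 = w^2 + 10*w + 25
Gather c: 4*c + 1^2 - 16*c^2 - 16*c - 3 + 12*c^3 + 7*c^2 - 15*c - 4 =12*c^3 - 9*c^2 - 27*c - 6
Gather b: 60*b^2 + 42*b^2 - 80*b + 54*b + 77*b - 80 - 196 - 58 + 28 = 102*b^2 + 51*b - 306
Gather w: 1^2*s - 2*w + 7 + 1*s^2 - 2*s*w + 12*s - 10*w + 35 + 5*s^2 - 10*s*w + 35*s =6*s^2 + 48*s + w*(-12*s - 12) + 42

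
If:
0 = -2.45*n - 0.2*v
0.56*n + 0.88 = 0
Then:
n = -1.57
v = 19.25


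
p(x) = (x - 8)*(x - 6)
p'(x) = 2*x - 14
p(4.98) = 3.08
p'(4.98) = -4.04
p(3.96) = 8.24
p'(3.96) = -6.08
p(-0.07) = 48.98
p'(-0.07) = -14.14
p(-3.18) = 102.63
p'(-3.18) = -20.36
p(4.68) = 4.38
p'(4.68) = -4.64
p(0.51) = 41.12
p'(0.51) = -12.98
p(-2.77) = 94.45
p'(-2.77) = -19.54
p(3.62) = 10.42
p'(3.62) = -6.76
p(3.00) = 15.00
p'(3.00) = -8.00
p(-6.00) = 168.00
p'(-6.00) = -26.00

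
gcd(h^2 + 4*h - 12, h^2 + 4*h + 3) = 1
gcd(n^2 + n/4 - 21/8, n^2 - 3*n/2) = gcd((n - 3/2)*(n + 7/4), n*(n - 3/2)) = n - 3/2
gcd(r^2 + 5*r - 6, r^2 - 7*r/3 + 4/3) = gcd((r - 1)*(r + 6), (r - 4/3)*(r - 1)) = r - 1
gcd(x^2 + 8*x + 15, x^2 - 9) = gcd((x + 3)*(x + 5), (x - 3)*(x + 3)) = x + 3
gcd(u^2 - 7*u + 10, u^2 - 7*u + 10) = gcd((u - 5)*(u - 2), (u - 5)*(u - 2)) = u^2 - 7*u + 10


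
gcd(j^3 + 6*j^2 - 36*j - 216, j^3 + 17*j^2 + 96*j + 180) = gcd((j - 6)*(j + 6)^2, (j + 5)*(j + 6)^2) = j^2 + 12*j + 36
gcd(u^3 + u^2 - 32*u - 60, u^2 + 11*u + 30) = u + 5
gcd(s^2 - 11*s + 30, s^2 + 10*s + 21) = 1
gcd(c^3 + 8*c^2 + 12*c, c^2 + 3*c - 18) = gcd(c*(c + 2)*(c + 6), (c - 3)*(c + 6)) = c + 6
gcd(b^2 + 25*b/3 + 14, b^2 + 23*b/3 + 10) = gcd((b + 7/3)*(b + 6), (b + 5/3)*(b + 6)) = b + 6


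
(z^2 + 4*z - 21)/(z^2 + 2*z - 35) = (z - 3)/(z - 5)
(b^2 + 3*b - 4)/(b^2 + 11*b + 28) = (b - 1)/(b + 7)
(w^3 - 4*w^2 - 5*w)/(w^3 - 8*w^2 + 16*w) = (w^2 - 4*w - 5)/(w^2 - 8*w + 16)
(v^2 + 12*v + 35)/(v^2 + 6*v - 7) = (v + 5)/(v - 1)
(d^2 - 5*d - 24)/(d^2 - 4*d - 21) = (d - 8)/(d - 7)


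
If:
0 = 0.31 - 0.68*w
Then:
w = 0.46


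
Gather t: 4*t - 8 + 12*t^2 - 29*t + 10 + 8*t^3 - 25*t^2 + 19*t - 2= 8*t^3 - 13*t^2 - 6*t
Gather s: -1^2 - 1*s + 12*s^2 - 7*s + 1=12*s^2 - 8*s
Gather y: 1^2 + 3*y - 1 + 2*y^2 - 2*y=2*y^2 + y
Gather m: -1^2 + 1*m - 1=m - 2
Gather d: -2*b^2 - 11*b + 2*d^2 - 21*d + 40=-2*b^2 - 11*b + 2*d^2 - 21*d + 40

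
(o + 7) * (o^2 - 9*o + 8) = o^3 - 2*o^2 - 55*o + 56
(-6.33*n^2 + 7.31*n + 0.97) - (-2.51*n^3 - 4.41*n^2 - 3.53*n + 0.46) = 2.51*n^3 - 1.92*n^2 + 10.84*n + 0.51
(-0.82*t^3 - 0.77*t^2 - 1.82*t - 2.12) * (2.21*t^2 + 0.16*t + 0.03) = -1.8122*t^5 - 1.8329*t^4 - 4.17*t^3 - 4.9995*t^2 - 0.3938*t - 0.0636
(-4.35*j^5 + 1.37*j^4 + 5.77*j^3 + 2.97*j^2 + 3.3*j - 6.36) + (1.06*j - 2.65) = -4.35*j^5 + 1.37*j^4 + 5.77*j^3 + 2.97*j^2 + 4.36*j - 9.01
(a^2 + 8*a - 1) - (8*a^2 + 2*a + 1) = -7*a^2 + 6*a - 2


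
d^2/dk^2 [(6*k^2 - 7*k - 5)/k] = -10/k^3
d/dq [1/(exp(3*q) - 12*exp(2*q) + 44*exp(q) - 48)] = (-3*exp(2*q) + 24*exp(q) - 44)*exp(q)/(exp(3*q) - 12*exp(2*q) + 44*exp(q) - 48)^2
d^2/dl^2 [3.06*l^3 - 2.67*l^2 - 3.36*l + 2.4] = 18.36*l - 5.34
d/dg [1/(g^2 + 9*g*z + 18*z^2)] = (-2*g - 9*z)/(g^2 + 9*g*z + 18*z^2)^2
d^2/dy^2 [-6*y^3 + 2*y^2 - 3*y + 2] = 4 - 36*y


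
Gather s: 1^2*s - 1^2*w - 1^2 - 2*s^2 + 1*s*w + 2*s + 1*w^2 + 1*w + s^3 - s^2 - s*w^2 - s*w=s^3 - 3*s^2 + s*(3 - w^2) + w^2 - 1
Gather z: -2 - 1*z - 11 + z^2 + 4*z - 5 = z^2 + 3*z - 18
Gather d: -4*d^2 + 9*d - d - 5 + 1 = -4*d^2 + 8*d - 4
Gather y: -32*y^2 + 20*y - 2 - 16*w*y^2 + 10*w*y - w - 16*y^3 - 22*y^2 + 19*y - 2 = -w - 16*y^3 + y^2*(-16*w - 54) + y*(10*w + 39) - 4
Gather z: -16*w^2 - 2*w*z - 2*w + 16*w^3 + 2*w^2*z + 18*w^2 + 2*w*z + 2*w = 16*w^3 + 2*w^2*z + 2*w^2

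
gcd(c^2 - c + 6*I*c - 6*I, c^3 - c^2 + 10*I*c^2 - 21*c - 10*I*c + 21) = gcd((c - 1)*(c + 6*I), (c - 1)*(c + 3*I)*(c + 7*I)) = c - 1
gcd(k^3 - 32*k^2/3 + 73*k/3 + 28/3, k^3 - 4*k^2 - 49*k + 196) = k^2 - 11*k + 28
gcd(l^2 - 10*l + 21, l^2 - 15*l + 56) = l - 7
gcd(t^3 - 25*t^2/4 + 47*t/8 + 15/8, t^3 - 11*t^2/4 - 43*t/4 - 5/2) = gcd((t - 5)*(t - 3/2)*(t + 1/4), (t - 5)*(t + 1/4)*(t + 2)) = t^2 - 19*t/4 - 5/4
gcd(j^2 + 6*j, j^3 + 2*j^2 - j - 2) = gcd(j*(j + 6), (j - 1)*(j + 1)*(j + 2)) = 1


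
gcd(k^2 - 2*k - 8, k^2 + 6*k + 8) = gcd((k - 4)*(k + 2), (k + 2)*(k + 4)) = k + 2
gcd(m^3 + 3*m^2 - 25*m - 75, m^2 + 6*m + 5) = m + 5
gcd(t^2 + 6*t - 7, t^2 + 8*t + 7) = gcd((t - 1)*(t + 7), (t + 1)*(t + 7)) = t + 7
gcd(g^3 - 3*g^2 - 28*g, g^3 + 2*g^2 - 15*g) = g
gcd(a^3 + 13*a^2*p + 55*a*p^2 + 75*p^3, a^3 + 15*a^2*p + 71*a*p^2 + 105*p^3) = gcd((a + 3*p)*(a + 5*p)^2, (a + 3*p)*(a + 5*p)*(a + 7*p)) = a^2 + 8*a*p + 15*p^2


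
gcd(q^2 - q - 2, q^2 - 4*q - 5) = q + 1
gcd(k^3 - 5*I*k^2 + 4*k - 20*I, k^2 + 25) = k - 5*I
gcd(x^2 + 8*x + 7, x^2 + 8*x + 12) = 1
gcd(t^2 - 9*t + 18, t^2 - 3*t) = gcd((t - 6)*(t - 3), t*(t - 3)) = t - 3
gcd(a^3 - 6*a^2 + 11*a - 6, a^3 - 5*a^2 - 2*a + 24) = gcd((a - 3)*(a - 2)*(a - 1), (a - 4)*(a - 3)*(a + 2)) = a - 3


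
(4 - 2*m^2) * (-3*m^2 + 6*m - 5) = 6*m^4 - 12*m^3 - 2*m^2 + 24*m - 20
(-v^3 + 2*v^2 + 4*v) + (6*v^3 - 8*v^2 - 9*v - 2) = 5*v^3 - 6*v^2 - 5*v - 2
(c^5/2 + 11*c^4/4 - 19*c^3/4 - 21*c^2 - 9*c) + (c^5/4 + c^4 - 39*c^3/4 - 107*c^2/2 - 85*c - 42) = 3*c^5/4 + 15*c^4/4 - 29*c^3/2 - 149*c^2/2 - 94*c - 42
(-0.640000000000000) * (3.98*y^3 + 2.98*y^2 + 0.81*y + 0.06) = -2.5472*y^3 - 1.9072*y^2 - 0.5184*y - 0.0384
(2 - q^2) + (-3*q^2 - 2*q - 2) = -4*q^2 - 2*q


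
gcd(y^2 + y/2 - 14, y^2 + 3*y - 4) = y + 4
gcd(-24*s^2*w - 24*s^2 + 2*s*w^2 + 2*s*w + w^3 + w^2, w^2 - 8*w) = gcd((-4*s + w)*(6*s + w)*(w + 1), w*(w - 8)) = 1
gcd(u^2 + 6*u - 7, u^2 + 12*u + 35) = u + 7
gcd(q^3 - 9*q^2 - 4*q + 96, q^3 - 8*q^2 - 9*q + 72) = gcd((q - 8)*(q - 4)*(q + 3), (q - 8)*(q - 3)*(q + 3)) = q^2 - 5*q - 24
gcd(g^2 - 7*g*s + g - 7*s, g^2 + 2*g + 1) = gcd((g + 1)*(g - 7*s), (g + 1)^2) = g + 1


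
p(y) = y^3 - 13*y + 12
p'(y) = 3*y^2 - 13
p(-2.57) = 28.44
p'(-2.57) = 6.81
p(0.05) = 11.35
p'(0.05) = -12.99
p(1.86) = -5.75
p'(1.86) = -2.62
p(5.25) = 88.45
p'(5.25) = 69.69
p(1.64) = -4.91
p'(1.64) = -4.93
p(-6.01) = -126.95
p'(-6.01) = 95.36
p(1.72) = -5.27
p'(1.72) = -4.12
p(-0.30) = 15.87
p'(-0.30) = -12.73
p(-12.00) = -1560.00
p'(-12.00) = 419.00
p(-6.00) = -126.00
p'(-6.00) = 95.00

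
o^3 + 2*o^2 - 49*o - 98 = (o - 7)*(o + 2)*(o + 7)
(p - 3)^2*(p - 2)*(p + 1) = p^4 - 7*p^3 + 13*p^2 + 3*p - 18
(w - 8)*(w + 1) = w^2 - 7*w - 8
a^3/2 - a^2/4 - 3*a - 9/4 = (a/2 + 1/2)*(a - 3)*(a + 3/2)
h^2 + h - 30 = (h - 5)*(h + 6)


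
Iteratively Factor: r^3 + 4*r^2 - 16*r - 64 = (r - 4)*(r^2 + 8*r + 16) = (r - 4)*(r + 4)*(r + 4)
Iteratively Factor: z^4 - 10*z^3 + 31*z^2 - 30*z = (z - 5)*(z^3 - 5*z^2 + 6*z) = (z - 5)*(z - 3)*(z^2 - 2*z) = z*(z - 5)*(z - 3)*(z - 2)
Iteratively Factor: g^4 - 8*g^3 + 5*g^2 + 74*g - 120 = (g - 5)*(g^3 - 3*g^2 - 10*g + 24) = (g - 5)*(g + 3)*(g^2 - 6*g + 8) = (g - 5)*(g - 2)*(g + 3)*(g - 4)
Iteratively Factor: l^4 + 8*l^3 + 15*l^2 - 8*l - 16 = (l - 1)*(l^3 + 9*l^2 + 24*l + 16) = (l - 1)*(l + 4)*(l^2 + 5*l + 4) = (l - 1)*(l + 4)^2*(l + 1)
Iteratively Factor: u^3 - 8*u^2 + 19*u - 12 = (u - 1)*(u^2 - 7*u + 12) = (u - 3)*(u - 1)*(u - 4)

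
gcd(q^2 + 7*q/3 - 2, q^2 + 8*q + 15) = q + 3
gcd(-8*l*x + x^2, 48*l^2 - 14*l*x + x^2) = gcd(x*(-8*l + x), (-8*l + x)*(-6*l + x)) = -8*l + x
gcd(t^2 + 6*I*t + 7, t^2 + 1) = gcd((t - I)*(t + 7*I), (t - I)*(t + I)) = t - I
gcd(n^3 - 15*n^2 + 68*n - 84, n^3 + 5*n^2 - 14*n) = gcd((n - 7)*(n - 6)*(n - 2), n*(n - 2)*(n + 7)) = n - 2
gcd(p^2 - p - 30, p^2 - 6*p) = p - 6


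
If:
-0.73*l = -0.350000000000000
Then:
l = 0.48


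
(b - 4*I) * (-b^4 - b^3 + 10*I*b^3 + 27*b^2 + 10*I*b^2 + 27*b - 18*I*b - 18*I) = -b^5 - b^4 + 14*I*b^4 + 67*b^3 + 14*I*b^3 + 67*b^2 - 126*I*b^2 - 72*b - 126*I*b - 72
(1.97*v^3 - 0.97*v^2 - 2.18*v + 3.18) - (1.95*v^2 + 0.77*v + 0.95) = 1.97*v^3 - 2.92*v^2 - 2.95*v + 2.23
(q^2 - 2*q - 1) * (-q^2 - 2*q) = -q^4 + 5*q^2 + 2*q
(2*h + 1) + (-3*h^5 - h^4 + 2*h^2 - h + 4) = -3*h^5 - h^4 + 2*h^2 + h + 5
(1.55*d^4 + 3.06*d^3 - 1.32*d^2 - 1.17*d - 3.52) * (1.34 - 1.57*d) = -2.4335*d^5 - 2.7272*d^4 + 6.1728*d^3 + 0.0680999999999998*d^2 + 3.9586*d - 4.7168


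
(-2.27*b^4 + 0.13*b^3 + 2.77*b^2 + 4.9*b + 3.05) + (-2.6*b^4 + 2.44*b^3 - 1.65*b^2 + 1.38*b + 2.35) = -4.87*b^4 + 2.57*b^3 + 1.12*b^2 + 6.28*b + 5.4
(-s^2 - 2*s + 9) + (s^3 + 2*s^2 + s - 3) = s^3 + s^2 - s + 6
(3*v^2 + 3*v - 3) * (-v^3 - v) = -3*v^5 - 3*v^4 - 3*v^2 + 3*v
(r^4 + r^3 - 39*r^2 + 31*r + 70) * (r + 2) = r^5 + 3*r^4 - 37*r^3 - 47*r^2 + 132*r + 140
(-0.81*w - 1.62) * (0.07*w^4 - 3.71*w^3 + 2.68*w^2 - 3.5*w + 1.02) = -0.0567*w^5 + 2.8917*w^4 + 3.8394*w^3 - 1.5066*w^2 + 4.8438*w - 1.6524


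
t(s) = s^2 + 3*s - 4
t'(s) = 2*s + 3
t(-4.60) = 3.36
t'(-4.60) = -6.20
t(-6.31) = 16.89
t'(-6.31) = -9.62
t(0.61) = -1.80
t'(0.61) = 4.22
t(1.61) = 3.42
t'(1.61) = 6.22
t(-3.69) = -1.45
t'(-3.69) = -4.38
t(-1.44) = -6.25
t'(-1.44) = 0.12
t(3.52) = 18.95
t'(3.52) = 10.04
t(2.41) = 9.04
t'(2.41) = 7.82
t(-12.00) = 104.00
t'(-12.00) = -21.00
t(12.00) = 176.00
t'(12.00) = 27.00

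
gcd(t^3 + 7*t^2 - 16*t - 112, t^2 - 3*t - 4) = t - 4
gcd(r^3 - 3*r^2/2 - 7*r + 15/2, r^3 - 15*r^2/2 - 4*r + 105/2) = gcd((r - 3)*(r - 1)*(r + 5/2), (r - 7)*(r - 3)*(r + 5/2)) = r^2 - r/2 - 15/2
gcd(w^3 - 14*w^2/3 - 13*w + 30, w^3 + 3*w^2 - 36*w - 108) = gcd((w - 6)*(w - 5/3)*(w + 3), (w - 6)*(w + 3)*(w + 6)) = w^2 - 3*w - 18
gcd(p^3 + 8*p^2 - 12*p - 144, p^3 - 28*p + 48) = p^2 + 2*p - 24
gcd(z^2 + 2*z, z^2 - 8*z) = z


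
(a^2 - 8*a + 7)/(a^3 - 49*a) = (a - 1)/(a*(a + 7))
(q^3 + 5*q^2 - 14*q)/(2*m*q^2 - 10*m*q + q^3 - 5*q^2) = (q^2 + 5*q - 14)/(2*m*q - 10*m + q^2 - 5*q)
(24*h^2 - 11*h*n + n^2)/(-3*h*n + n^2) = (-8*h + n)/n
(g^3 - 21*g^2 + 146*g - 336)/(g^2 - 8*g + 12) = (g^2 - 15*g + 56)/(g - 2)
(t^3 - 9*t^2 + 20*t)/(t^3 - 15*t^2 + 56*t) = (t^2 - 9*t + 20)/(t^2 - 15*t + 56)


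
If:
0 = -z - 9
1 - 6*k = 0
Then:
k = 1/6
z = -9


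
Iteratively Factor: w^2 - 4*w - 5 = (w + 1)*(w - 5)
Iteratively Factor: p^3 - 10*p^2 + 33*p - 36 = (p - 3)*(p^2 - 7*p + 12) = (p - 3)^2*(p - 4)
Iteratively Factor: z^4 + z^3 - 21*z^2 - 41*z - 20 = (z + 1)*(z^3 - 21*z - 20) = (z + 1)^2*(z^2 - z - 20) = (z - 5)*(z + 1)^2*(z + 4)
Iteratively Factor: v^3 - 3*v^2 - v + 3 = (v + 1)*(v^2 - 4*v + 3) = (v - 3)*(v + 1)*(v - 1)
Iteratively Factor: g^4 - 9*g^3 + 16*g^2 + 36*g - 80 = (g - 5)*(g^3 - 4*g^2 - 4*g + 16) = (g - 5)*(g + 2)*(g^2 - 6*g + 8) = (g - 5)*(g - 4)*(g + 2)*(g - 2)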